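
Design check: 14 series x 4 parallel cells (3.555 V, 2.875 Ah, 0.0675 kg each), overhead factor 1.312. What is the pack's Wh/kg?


Step 1: V_pack = 14 * 3.555 = 49.77 V
Step 2: C_pack = 4 * 2.875 = 11.5 Ah
Step 3: E_pack = V_pack * C_pack = 49.77 * 11.5 = 572.36 Wh
Step 4: m_pack = 14 * 4 * 0.0675 * 1.312 = 4.9594 kg
Step 5: ED = E_pack / m_pack = 572.36 / 4.9594 = 115.4 Wh/kg

115.4 Wh/kg


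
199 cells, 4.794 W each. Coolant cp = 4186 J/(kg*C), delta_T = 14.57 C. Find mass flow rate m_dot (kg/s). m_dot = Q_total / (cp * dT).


Step 1: Total heat Q = 199 * 4.794 W = 954.01 W
Step 2: denom = cp * dT = 4186 * 14.57 = 60990
Step 3: m_dot = 954.01 / 60990 = 0.01564 kg/s

0.01564 kg/s


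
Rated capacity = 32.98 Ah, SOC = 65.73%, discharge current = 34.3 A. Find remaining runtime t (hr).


Step 1: remaining = SOC/100 * C_total = 65.73/100 * 32.98 = 21.678 Ah
Step 2: t = remaining / I = 21.678 / 34.3 = 0.6320 hr

0.6320 hr


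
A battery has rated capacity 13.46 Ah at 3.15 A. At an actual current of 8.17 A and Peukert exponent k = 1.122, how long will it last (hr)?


t_rated = C / I_rated = 13.46 / 3.15 = 4.273 hr
(I_rated/I)^k = (0.38556)^1.122 = 0.34324
t = t_rated * (I_rated/I)^k = 4.273 * 0.34324 = 1.467 hr

1.467 hr


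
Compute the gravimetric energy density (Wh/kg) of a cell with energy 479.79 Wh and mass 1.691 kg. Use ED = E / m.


ED = E / m = 479.79 / 1.691 = 283.7 Wh/kg

283.7 Wh/kg


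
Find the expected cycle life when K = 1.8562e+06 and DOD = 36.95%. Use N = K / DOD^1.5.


DOD^1.5 = 224.61
N = K / DOD^1.5 = 1.8562e+06 / 224.61 = 8264

8264 cycles


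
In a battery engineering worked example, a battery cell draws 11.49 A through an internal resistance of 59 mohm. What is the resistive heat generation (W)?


Convert: R = 59 mohm = 0.059 ohm
Q = I^2 * R = 11.49^2 * 0.059 = 7.789 W

7.789 W


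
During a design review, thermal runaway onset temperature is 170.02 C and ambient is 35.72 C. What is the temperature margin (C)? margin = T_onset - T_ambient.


margin = T_onset - T_ambient = 170.02 - 35.72 = 134.3 C

134.3 C


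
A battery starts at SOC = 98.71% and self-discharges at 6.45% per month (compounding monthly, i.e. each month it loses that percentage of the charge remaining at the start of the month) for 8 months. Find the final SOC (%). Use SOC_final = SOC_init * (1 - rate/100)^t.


Monthly retention factor = 1 - 6.45/100 = 0.9355
Over 8 months: factor^8 = 0.58661
SOC_final = 98.71 * 0.58661 = 57.90%

57.90%


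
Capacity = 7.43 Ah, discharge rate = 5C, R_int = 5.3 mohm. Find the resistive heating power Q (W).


Convert: R = 5.3 mohm = 0.0053 ohm
Step 1: I = C_rate * capacity = 5 * 7.43 = 37.15 A
Step 2: Q = I^2 * R = 37.15^2 * 0.0053 = 1380.1 * 0.0053 = 7.315 W

7.315 W


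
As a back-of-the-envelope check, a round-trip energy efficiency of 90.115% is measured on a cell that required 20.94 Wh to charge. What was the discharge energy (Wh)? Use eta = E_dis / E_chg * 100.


E_dis = eta/100 * E_chg = 90.115/100 * 20.94 = 18.87 Wh

18.87 Wh


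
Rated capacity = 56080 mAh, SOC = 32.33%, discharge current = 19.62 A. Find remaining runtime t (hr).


Convert: C_total = 56080 mAh = 56.08 Ah
Step 1: remaining = SOC/100 * C_total = 32.33/100 * 56.08 = 18.131 Ah
Step 2: t = remaining / I = 18.131 / 19.62 = 0.9241 hr

0.9241 hr


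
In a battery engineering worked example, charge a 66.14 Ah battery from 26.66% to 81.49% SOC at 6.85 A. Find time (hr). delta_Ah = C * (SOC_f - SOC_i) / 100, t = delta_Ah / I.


Step 1: dSOC = 81.49% - 26.66% = 54.83%
Step 2: delta_Ah = 66.14 * 54.83 / 100 = 36.265 Ah
Step 3: t = 36.265 / 6.85 = 5.294 hr

5.294 hr


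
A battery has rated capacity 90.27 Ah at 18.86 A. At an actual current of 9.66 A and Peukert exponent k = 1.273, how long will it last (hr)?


Step 1: t_rated = C / I_rated = 90.27 / 18.86 = 4.7863 hr
Step 2: ratio = 18.86 / 9.66 = 1.9524
Step 3: ratio^k = 1.9524^1.273 = 2.3437
Step 4: t = t_rated * ratio^k = 4.7863 * 2.3437 = 11.22 hr

11.22 hr


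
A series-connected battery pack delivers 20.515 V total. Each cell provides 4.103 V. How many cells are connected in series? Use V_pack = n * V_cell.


n = V_pack / V_cell = 20.515 / 4.103 = 5

5


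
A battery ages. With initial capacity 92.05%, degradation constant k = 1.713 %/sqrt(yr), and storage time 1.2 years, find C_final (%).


Step 1: sqrt(1.2 yr) = 1.0954
Step 2: drop = 1.713 * 1.0954 = 1.8764
Step 3: C_final = 92.05 - 1.8764 = 90.17%

90.17%


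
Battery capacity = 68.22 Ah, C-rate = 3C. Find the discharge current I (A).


I = C_rate * capacity = 3 * 68.22 = 204.66 A

204.66 A


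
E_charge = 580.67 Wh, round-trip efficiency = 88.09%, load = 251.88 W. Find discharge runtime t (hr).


Step 1: E_discharge = eta/100 * E_charge = 88.09/100 * 580.67 = 511.51 Wh
Step 2: t = E_discharge / P = 511.51 / 251.88 = 2.031 hr

2.031 hr


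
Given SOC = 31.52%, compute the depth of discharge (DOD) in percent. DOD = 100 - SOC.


DOD = 100 - SOC = 100 - 31.52 = 68.48%

68.48%


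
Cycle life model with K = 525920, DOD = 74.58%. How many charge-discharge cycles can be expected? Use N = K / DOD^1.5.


Step 1: DOD^1.5 = 74.58^1.5 = 644.07
Step 2: N = 525920 / 644.07 = 816.6 cycles

816.6 cycles


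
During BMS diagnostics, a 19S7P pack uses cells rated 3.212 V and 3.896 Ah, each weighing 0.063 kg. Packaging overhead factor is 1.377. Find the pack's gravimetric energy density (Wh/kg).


Step 1: V_pack = 19 * 3.212 = 61.028 V
Step 2: C_pack = 7 * 3.896 = 27.272 Ah
Step 3: E_pack = V_pack * C_pack = 61.028 * 27.272 = 1664.4 Wh
Step 4: m_pack = 19 * 7 * 0.063 * 1.377 = 11.538 kg
Step 5: ED = E_pack / m_pack = 1664.4 / 11.538 = 144.3 Wh/kg

144.3 Wh/kg


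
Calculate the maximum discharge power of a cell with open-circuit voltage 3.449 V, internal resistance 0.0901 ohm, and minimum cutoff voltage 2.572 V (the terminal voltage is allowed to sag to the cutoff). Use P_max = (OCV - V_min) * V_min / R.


dV = OCV - V_min = 0.877 V (so I_max = dV / R)
P_max = dV * V_min / R = 0.877 * 2.572 / 0.0901 = 25.03 W

25.03 W


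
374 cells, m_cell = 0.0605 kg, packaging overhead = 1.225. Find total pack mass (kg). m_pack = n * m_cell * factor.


Cell mass sum = 374 * 0.0605 = 22.627 kg
With overhead 1.225: m_pack = 22.627 * 1.225 = 27.72 kg

27.72 kg


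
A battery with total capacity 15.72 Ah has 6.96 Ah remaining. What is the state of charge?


SOC% = 6.96 / 15.72 * 100 = 44.27%

44.27%


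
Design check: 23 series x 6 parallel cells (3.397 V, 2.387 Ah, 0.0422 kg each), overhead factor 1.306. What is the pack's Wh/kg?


Step 1: V_pack = 23 * 3.397 = 78.131 V
Step 2: C_pack = 6 * 2.387 = 14.322 Ah
Step 3: E_pack = V_pack * C_pack = 78.131 * 14.322 = 1119 Wh
Step 4: m_pack = 23 * 6 * 0.0422 * 1.306 = 7.6056 kg
Step 5: ED = E_pack / m_pack = 1119 / 7.6056 = 147.1 Wh/kg

147.1 Wh/kg


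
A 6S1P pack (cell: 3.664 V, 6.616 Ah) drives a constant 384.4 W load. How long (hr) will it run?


Step 1: E_pack = Ns * V_cell * Np * C_cell = 6 * 3.664 * 1 * 6.616 = 145.45 Wh
Step 2: t = E_pack / P = 145.45 / 384.4 = 0.3784 hr

0.3784 hr


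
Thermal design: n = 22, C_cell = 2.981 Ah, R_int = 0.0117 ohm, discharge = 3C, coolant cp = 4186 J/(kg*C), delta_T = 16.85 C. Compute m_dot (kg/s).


Step 1: I = 3 * 2.981 = 8.943 A
Step 2: Q_cell = I^2 * R = 8.943^2 * 0.0117 = 0.93573 W
Step 3: Q_total = 22 * 0.93573 = 20.586 W
Step 4: m_dot = Q_total / (cp * dT) = 20.586 / (4186 * 16.85) = 2.919e-04 kg/s

2.919e-04 kg/s


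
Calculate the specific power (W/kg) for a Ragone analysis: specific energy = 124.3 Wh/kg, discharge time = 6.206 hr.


P_specific = E / t = 124.3 / 6.206 = 20.03 W/kg

20.03 W/kg


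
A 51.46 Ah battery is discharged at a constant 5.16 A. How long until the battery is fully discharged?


Runtime = 51.46 Ah / 5.16 A = 9.973 hr

9.973 hr


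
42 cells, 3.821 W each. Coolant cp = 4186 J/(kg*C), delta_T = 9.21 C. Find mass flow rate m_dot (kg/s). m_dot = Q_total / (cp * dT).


Step 1: Total heat Q = 42 * 3.821 W = 160.48 W
Step 2: denom = cp * dT = 4186 * 9.21 = 38553
Step 3: m_dot = 160.48 / 38553 = 0.004163 kg/s

0.004163 kg/s


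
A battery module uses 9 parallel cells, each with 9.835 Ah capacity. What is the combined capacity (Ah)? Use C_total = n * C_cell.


C_total = 9 * 9.835 = 88.515 Ah

88.515 Ah


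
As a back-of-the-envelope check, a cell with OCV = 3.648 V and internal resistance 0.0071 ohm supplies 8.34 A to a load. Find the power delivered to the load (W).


Step 1: V_terminal = OCV - I*R = 3.648 - 8.34 * 0.0071 = 3.5888 V
Step 2: P_out = V_terminal * I = 3.5888 * 8.34 = 29.93 W

29.93 W


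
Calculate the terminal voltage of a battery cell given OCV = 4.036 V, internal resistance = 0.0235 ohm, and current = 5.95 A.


V = OCV - I*R = 4.036 - 5.95 * 0.0235 = 3.896 V

3.896 V


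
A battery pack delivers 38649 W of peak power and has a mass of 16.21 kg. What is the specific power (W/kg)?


SP = P / m = 38649 / 16.21 = 2384 W/kg

2384 W/kg


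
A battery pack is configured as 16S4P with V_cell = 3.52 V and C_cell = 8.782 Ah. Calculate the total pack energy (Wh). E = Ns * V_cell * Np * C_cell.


V_pack = 16 * 3.52 = 56.32 V
C_pack = 4 * 8.782 = 35.128 Ah
E = V_pack * C_pack = 56.32 * 35.128 = 1978 Wh

1978 Wh


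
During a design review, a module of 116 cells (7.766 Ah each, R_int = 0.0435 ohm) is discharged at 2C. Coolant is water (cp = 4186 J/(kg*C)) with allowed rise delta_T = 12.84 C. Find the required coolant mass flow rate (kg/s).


Step 1: I = 2 * 7.766 = 15.532 A
Step 2: Q_cell = I^2 * R = 15.532^2 * 0.0435 = 10.494 W
Step 3: Q_total = 116 * 10.494 = 1217.3 W
Step 4: m_dot = Q_total / (cp * dT) = 1217.3 / (4186 * 12.84) = 0.02265 kg/s

0.02265 kg/s


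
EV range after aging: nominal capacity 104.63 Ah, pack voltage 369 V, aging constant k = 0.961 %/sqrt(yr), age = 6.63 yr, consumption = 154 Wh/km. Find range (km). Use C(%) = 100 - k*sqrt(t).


Step 1: capacity retention = 100 - 0.961 * sqrt(6.63) = 100 - 0.961 * 2.5749 = 97.526%
Step 2: C_now = 104.63 * 97.526/100 = 102.04 Ah
Step 3: E_pack = V * C_now = 369 * 102.04 = 37653 Wh
Step 4: range = E_pack / consumption = 37653 / 154 = 244.5 km

244.5 km


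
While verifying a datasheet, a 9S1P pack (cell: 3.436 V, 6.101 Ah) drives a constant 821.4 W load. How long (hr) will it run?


Step 1: E_pack = Ns * V_cell * Np * C_cell = 9 * 3.436 * 1 * 6.101 = 188.67 Wh
Step 2: t = E_pack / P = 188.67 / 821.4 = 0.2297 hr

0.2297 hr


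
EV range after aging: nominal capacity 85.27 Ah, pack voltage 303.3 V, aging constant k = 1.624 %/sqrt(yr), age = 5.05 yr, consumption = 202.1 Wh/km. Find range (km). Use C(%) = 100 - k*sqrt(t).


Step 1: capacity retention = 100 - 1.624 * sqrt(5.05) = 100 - 1.624 * 2.2472 = 96.351%
Step 2: C_now = 85.27 * 96.351/100 = 82.158 Ah
Step 3: E_pack = V * C_now = 303.3 * 82.158 = 24919 Wh
Step 4: range = E_pack / consumption = 24919 / 202.1 = 123.3 km

123.3 km


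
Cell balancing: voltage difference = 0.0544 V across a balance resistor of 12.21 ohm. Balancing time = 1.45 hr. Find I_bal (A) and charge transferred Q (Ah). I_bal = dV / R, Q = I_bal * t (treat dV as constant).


First, Ohm's law: I_bal = 0.0544 V / 12.21 ohm = 0.0044554 A
Then Q = I * t = 0.0044554 A * 1.45 hr = 0.006460 Ah

I=0.0044554 A, Q=0.006460 Ah


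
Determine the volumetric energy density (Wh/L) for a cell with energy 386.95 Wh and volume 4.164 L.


ED = E / V = 386.95 / 4.164 = 92.93 Wh/L

92.93 Wh/L


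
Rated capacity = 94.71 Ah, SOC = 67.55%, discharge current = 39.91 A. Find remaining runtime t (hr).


Step 1: remaining = SOC/100 * C_total = 67.55/100 * 94.71 = 63.977 Ah
Step 2: t = remaining / I = 63.977 / 39.91 = 1.603 hr

1.603 hr


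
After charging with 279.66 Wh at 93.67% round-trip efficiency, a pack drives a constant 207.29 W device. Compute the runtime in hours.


Step 1: E_discharge = eta/100 * E_charge = 93.67/100 * 279.66 = 261.96 Wh
Step 2: t = E_discharge / P = 261.96 / 207.29 = 1.264 hr

1.264 hr


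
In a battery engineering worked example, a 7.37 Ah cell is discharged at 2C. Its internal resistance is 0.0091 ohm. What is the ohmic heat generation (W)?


Step 1: I = C_rate * capacity = 2 * 7.37 = 14.74 A
Step 2: Q = I^2 * R = 14.74^2 * 0.0091 = 217.27 * 0.0091 = 1.977 W

1.977 W


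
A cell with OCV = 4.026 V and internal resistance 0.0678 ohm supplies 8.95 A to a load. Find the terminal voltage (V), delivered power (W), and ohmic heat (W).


Step 1: V_terminal = OCV - I*R = 4.026 - 8.95 * 0.0678 = 3.4192 V
Step 2: P_out = V_terminal * I = 3.4192 * 8.95 = 30.60 W
Step 3: Q = I^2 * R = 8.95^2 * 0.0678 = 5.431 W

V=3.4192 V, P=30.60 W, Q=5.431 W


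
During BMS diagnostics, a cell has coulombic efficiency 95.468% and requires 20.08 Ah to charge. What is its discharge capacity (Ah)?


Q_dis = eta/100 * Q_chg = 95.468/100 * 20.08 = 19.17 Ah

19.17 Ah


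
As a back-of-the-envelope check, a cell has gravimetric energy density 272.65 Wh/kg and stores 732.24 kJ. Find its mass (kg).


Convert: E = 732.24 kJ = 203.4 Wh
m = E / ED = 203.4 / 272.65 = 0.7460 kg

0.7460 kg


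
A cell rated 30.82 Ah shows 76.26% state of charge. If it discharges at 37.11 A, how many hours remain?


Step 1: remaining = SOC/100 * C_total = 76.26/100 * 30.82 = 23.503 Ah
Step 2: t = remaining / I = 23.503 / 37.11 = 0.6333 hr

0.6333 hr


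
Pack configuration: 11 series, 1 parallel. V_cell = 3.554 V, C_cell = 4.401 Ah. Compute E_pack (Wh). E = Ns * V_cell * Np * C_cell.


E = Ns * Vcell * Np * Ccell = 11 * 3.554 * 1 * 4.401 = 172.1 Wh

172.1 Wh


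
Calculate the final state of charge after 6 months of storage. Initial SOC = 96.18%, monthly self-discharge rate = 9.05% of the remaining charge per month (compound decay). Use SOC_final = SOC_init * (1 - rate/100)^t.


Monthly retention factor = 1 - 9.05/100 = 0.9095
Over 6 months: factor^6 = 0.566
SOC_final = 96.18 * 0.566 = 54.44%

54.44%


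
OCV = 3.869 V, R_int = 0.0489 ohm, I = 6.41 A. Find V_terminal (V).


V = OCV - I*R = 3.869 - 6.41 * 0.0489 = 3.556 V

3.556 V


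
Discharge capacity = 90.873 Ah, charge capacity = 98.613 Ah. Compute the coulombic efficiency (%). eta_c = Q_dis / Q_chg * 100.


Coulombic efficiency = 90.873/98.613 * 100% = 92.15%

92.15%


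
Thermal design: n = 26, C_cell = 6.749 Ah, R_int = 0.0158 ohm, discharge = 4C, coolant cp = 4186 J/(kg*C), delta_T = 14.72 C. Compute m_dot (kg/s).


Step 1: I = 4 * 6.749 = 26.996 A
Step 2: Q_cell = I^2 * R = 26.996^2 * 0.0158 = 11.515 W
Step 3: Q_total = 26 * 11.515 = 299.39 W
Step 4: m_dot = Q_total / (cp * dT) = 299.39 / (4186 * 14.72) = 0.004859 kg/s

0.004859 kg/s


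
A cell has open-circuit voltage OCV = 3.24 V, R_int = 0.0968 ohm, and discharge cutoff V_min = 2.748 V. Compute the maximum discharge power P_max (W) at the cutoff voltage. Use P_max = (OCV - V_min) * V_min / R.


P_max = (OCV - V_min) * V_min / R = (3.24 - 2.748) * 2.748 / 0.0968 = 0.492 * 2.748 / 0.0968 = 13.97 W

13.97 W


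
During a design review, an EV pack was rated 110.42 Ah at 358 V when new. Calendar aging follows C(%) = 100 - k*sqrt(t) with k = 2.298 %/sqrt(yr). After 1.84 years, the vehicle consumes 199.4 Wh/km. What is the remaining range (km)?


Step 1: capacity retention = 100 - 2.298 * sqrt(1.84) = 100 - 2.298 * 1.3565 = 96.883%
Step 2: C_now = 110.42 * 96.883/100 = 106.98 Ah
Step 3: E_pack = V * C_now = 358 * 106.98 = 38299 Wh
Step 4: range = E_pack / consumption = 38299 / 199.4 = 192.1 km

192.1 km


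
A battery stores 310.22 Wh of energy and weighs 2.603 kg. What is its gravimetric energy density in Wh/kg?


Specific energy = 310.22 Wh / 2.603 kg = 119.2 Wh/kg

119.2 Wh/kg


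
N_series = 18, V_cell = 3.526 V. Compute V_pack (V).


With 18 cells in series at 3.526 V each, V_pack = 63.468 V

63.468 V


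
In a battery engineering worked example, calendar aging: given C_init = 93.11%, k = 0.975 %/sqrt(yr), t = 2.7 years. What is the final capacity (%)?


sqrt(t) = sqrt(2.7) = 1.6432
C_final = 93.11 - 0.975 * 1.6432 = 91.51%

91.51%


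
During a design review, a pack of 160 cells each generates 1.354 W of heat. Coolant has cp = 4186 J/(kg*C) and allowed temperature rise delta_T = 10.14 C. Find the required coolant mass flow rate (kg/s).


Step 1: Total heat Q = 160 * 1.354 W = 216.64 W
Step 2: denom = cp * dT = 4186 * 10.14 = 42446
Step 3: m_dot = 216.64 / 42446 = 0.005104 kg/s

0.005104 kg/s


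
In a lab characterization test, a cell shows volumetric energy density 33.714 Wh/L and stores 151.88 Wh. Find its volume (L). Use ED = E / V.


V = E / ED = 151.88 / 33.714 = 4.505 L

4.505 L


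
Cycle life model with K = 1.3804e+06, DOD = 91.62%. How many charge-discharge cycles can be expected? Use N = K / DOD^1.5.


DOD^1.5 = 876.97
N = K / DOD^1.5 = 1.3804e+06 / 876.97 = 1574

1574 cycles


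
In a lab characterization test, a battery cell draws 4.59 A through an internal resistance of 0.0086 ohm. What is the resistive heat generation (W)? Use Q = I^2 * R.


I^2 = 21.068
Q = 21.068 * 0.0086 = 0.1812 W

0.1812 W


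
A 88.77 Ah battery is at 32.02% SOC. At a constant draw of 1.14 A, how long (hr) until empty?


Step 1: remaining = SOC/100 * C_total = 32.02/100 * 88.77 = 28.424 Ah
Step 2: t = remaining / I = 28.424 / 1.14 = 24.93 hr

24.93 hr


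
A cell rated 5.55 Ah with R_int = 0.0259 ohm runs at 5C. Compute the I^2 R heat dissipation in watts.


Step 1: I = C_rate * capacity = 5 * 5.55 = 27.75 A
Step 2: Q = I^2 * R = 27.75^2 * 0.0259 = 770.06 * 0.0259 = 19.94 W

19.94 W


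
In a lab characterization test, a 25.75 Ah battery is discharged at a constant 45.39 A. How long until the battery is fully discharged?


t = capacity / current = 25.75 / 45.39 = 0.5673 hr

0.5673 hr


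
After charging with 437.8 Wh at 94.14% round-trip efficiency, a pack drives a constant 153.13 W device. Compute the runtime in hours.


Step 1: E_discharge = eta/100 * E_charge = 94.14/100 * 437.8 = 412.14 Wh
Step 2: t = E_discharge / P = 412.14 / 153.13 = 2.691 hr

2.691 hr


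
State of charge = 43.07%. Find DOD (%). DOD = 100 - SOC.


DOD = 100 - SOC = 100 - 43.07 = 56.93%

56.93%


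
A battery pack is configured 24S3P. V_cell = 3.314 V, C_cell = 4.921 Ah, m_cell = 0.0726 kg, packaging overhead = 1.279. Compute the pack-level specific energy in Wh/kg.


Step 1: V_pack = 24 * 3.314 = 79.536 V
Step 2: C_pack = 3 * 4.921 = 14.763 Ah
Step 3: E_pack = V_pack * C_pack = 79.536 * 14.763 = 1174.2 Wh
Step 4: m_pack = 24 * 3 * 0.0726 * 1.279 = 6.6856 kg
Step 5: ED = E_pack / m_pack = 1174.2 / 6.6856 = 175.6 Wh/kg

175.6 Wh/kg


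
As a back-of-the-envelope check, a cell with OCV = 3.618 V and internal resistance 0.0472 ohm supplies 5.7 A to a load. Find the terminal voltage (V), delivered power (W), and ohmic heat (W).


Step 1: V_terminal = OCV - I*R = 3.618 - 5.7 * 0.0472 = 3.349 V
Step 2: P_out = V_terminal * I = 3.349 * 5.7 = 19.09 W
Step 3: Q = I^2 * R = 5.7^2 * 0.0472 = 1.534 W

V=3.349 V, P=19.09 W, Q=1.534 W


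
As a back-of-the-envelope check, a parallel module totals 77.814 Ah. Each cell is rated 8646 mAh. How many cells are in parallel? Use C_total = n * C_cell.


Convert: C_cell = 8646 mAh = 8.646 Ah
n = C_total / C_cell = 77.814 / 8.646 = 9

9


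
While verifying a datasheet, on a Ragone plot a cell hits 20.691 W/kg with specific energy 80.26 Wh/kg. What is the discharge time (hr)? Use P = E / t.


t = E / P = 80.26 / 20.691 = 3.879 hr

3.879 hr


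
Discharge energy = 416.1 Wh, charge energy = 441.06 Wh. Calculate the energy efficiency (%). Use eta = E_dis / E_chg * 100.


Round-trip efficiency = 416.1/441.06 * 100% = 94.34%

94.34%


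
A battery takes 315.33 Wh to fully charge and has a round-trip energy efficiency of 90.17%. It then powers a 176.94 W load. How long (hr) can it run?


Step 1: E_discharge = eta/100 * E_charge = 90.17/100 * 315.33 = 284.33 Wh
Step 2: t = E_discharge / P = 284.33 / 176.94 = 1.607 hr

1.607 hr


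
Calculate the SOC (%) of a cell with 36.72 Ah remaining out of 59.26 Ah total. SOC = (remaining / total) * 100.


SOC = (remaining / total) * 100 = (36.72 / 59.26) * 100 = 61.96%

61.96%


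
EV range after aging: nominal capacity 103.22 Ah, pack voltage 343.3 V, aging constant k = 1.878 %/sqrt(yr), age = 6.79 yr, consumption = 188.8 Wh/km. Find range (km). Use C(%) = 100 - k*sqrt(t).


Step 1: capacity retention = 100 - 1.878 * sqrt(6.79) = 100 - 1.878 * 2.6058 = 95.106%
Step 2: C_now = 103.22 * 95.106/100 = 98.168 Ah
Step 3: E_pack = V * C_now = 343.3 * 98.168 = 33701 Wh
Step 4: range = E_pack / consumption = 33701 / 188.8 = 178.5 km

178.5 km


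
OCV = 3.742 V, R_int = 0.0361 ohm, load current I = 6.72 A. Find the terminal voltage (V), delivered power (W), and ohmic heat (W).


Step 1: V_terminal = OCV - I*R = 3.742 - 6.72 * 0.0361 = 3.4994 V
Step 2: P_out = V_terminal * I = 3.4994 * 6.72 = 23.52 W
Step 3: Q = I^2 * R = 6.72^2 * 0.0361 = 1.630 W

V=3.4994 V, P=23.52 W, Q=1.630 W


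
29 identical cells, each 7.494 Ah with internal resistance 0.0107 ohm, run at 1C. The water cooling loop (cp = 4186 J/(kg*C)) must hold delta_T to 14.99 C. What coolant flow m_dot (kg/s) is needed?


Step 1: I = 1 * 7.494 = 7.494 A
Step 2: Q_cell = I^2 * R = 7.494^2 * 0.0107 = 0.60091 W
Step 3: Q_total = 29 * 0.60091 = 17.426 W
Step 4: m_dot = Q_total / (cp * dT) = 17.426 / (4186 * 14.99) = 2.777e-04 kg/s

2.777e-04 kg/s


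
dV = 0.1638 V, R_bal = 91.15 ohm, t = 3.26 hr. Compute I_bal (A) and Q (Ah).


First, Ohm's law: I_bal = 0.1638 V / 91.15 ohm = 0.001797 A
Then Q = I * t = 0.001797 A * 3.26 hr = 0.005858 Ah

I=0.001797 A, Q=0.005858 Ah


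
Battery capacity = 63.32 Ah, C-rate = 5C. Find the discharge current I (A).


I = C_rate * capacity = 5 * 63.32 = 316.6 A

316.6 A


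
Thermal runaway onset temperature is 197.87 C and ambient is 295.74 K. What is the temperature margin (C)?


Convert: T_ambient = 295.74 K = 22.59 C
margin = 197.87 - 22.59 = 175.28 C

175.28 C


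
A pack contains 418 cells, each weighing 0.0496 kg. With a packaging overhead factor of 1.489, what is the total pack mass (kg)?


m_pack = n * m_cell * overhead = 418 * 0.0496 * 1.489 = 30.87 kg

30.87 kg


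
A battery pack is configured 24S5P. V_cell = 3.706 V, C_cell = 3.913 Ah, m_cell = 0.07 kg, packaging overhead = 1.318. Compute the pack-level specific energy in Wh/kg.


Step 1: V_pack = 24 * 3.706 = 88.944 V
Step 2: C_pack = 5 * 3.913 = 19.565 Ah
Step 3: E_pack = V_pack * C_pack = 88.944 * 19.565 = 1740.2 Wh
Step 4: m_pack = 24 * 5 * 0.07 * 1.318 = 11.071 kg
Step 5: ED = E_pack / m_pack = 1740.2 / 11.071 = 157.2 Wh/kg

157.2 Wh/kg


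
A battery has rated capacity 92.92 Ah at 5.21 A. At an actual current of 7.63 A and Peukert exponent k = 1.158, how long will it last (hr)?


t_rated = C / I_rated = 92.92 / 5.21 = 17.835 hr
(I_rated/I)^k = (0.68283)^1.158 = 0.64289
t = t_rated * (I_rated/I)^k = 17.835 * 0.64289 = 11.47 hr

11.47 hr


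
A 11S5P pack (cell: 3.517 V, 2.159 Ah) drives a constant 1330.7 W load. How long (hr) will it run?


Step 1: E_pack = Ns * V_cell * Np * C_cell = 11 * 3.517 * 5 * 2.159 = 417.63 Wh
Step 2: t = E_pack / P = 417.63 / 1330.7 = 0.3138 hr

0.3138 hr


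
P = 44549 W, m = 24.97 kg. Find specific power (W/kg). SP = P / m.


SP = P / m = 44549 / 24.97 = 1784 W/kg

1784 W/kg


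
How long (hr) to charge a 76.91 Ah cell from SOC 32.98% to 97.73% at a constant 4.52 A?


delta_Ah = 76.91 * (97.73 - 32.98) / 100 = 49.799 Ah
t = delta_Ah / I = 49.799 / 4.52 = 11.02 hr

11.02 hr


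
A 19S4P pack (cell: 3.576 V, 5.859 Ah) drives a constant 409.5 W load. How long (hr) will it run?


Step 1: E_pack = Ns * V_cell * Np * C_cell = 19 * 3.576 * 4 * 5.859 = 1592.3 Wh
Step 2: t = E_pack / P = 1592.3 / 409.5 = 3.888 hr

3.888 hr


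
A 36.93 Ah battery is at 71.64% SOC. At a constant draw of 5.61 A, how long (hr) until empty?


Step 1: remaining = SOC/100 * C_total = 71.64/100 * 36.93 = 26.457 Ah
Step 2: t = remaining / I = 26.457 / 5.61 = 4.716 hr

4.716 hr


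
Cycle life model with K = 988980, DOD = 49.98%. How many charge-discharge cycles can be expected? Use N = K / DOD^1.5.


Step 1: DOD^1.5 = 49.98^1.5 = 353.34
Step 2: N = 988980 / 353.34 = 2799 cycles

2799 cycles


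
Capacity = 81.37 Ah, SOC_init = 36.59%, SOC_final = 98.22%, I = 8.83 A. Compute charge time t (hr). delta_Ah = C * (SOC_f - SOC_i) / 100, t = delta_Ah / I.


delta_Ah = 81.37 * (98.22 - 36.59) / 100 = 50.148 Ah
t = delta_Ah / I = 50.148 / 8.83 = 5.679 hr

5.679 hr


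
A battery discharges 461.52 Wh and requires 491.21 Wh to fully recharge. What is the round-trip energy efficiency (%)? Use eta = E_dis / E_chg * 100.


Round-trip efficiency = 461.52/491.21 * 100% = 93.96%

93.96%


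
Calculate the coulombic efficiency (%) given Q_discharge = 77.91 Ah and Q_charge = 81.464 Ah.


eta_c = Q_dis / Q_chg * 100 = 77.91 / 81.464 * 100 = 95.64%

95.64%


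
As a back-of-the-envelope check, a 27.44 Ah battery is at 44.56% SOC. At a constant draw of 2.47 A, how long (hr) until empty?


Step 1: remaining = SOC/100 * C_total = 44.56/100 * 27.44 = 12.227 Ah
Step 2: t = remaining / I = 12.227 / 2.47 = 4.950 hr

4.950 hr


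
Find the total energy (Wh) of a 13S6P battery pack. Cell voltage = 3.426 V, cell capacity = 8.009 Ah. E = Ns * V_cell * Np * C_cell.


V_pack = 13 * 3.426 = 44.538 V
C_pack = 6 * 8.009 = 48.054 Ah
E = V_pack * C_pack = 44.538 * 48.054 = 2140 Wh

2140 Wh


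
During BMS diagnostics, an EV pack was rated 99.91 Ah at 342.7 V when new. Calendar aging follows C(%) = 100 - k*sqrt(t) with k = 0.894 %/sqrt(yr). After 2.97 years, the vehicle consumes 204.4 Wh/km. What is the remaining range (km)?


Step 1: capacity retention = 100 - 0.894 * sqrt(2.97) = 100 - 0.894 * 1.7234 = 98.459%
Step 2: C_now = 99.91 * 98.459/100 = 98.37 Ah
Step 3: E_pack = V * C_now = 342.7 * 98.37 = 33711 Wh
Step 4: range = E_pack / consumption = 33711 / 204.4 = 164.9 km

164.9 km


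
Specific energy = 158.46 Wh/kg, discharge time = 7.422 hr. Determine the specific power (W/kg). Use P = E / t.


P_specific = E / t = 158.46 / 7.422 = 21.35 W/kg

21.35 W/kg


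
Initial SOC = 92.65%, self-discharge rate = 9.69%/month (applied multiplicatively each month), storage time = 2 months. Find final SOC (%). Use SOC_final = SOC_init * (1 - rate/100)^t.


Monthly retention factor = 1 - 9.69/100 = 0.9031
Over 2 months: factor^2 = 0.81559
SOC_final = 92.65 * 0.81559 = 75.56%

75.56%


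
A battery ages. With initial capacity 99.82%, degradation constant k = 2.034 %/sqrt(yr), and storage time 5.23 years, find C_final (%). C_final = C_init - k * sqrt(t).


Step 1: sqrt(5.23 yr) = 2.2869
Step 2: drop = 2.034 * 2.2869 = 4.6516
Step 3: C_final = 99.82 - 4.6516 = 95.17%

95.17%


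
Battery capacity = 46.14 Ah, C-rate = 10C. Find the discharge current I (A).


I = C_rate * capacity = 10 * 46.14 = 461.4 A

461.4 A


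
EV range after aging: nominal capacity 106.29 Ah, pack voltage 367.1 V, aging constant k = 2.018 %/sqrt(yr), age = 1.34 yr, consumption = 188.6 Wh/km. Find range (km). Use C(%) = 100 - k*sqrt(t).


Step 1: capacity retention = 100 - 2.018 * sqrt(1.34) = 100 - 2.018 * 1.1576 = 97.664%
Step 2: C_now = 106.29 * 97.664/100 = 103.81 Ah
Step 3: E_pack = V * C_now = 367.1 * 103.81 = 38109 Wh
Step 4: range = E_pack / consumption = 38109 / 188.6 = 202.1 km

202.1 km


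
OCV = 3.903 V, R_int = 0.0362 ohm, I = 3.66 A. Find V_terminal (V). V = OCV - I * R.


IR drop = 3.66 * 0.0362 = 0.13249 V
V = 3.903 - 0.13249 = 3.771 V

3.771 V


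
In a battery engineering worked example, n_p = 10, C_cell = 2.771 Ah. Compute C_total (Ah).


C_total = 10 * 2.771 = 27.71 Ah

27.71 Ah


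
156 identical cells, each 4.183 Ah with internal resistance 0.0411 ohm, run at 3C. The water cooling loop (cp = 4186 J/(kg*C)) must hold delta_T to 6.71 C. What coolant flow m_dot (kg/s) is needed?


Step 1: I = 3 * 4.183 = 12.549 A
Step 2: Q_cell = I^2 * R = 12.549^2 * 0.0411 = 6.4723 W
Step 3: Q_total = 156 * 6.4723 = 1009.7 W
Step 4: m_dot = Q_total / (cp * dT) = 1009.7 / (4186 * 6.71) = 0.03595 kg/s

0.03595 kg/s


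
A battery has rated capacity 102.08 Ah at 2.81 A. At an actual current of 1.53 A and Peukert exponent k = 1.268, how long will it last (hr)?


t_rated = C / I_rated = 102.08 / 2.81 = 36.327 hr
(I_rated/I)^k = (1.8366)^1.268 = 2.1616
t = t_rated * (I_rated/I)^k = 36.327 * 2.1616 = 78.52 hr

78.52 hr


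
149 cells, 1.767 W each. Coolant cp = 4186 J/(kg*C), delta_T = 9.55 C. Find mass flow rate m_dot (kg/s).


Step 1: Total heat Q = 149 * 1.767 W = 263.28 W
Step 2: denom = cp * dT = 4186 * 9.55 = 39976
Step 3: m_dot = 263.28 / 39976 = 0.006586 kg/s

0.006586 kg/s


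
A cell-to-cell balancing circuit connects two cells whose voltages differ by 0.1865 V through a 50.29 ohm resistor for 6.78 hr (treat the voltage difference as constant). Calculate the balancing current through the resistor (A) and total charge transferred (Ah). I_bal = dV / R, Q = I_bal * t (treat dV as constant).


First, Ohm's law: I_bal = 0.1865 V / 50.29 ohm = 0.0037085 A
Then Q = I * t = 0.0037085 A * 6.78 hr = 0.02514 Ah

I=0.0037085 A, Q=0.02514 Ah


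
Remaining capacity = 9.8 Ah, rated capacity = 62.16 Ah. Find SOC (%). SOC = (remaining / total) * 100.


SOC = (remaining / total) * 100 = (9.8 / 62.16) * 100 = 15.77%

15.77%


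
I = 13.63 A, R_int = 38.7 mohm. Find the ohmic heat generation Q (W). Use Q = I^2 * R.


Convert: R = 38.7 mohm = 0.0387 ohm
Q = I^2 * R = 13.63^2 * 0.0387 = 7.190 W

7.190 W


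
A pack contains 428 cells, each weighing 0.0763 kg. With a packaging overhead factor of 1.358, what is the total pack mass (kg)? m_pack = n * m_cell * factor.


Cell mass sum = 428 * 0.0763 = 32.656 kg
With overhead 1.358: m_pack = 32.656 * 1.358 = 44.35 kg

44.35 kg


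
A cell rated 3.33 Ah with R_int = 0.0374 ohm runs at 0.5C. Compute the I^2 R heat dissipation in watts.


Step 1: I = C_rate * capacity = 0.5 * 3.33 = 1.665 A
Step 2: Q = I^2 * R = 1.665^2 * 0.0374 = 2.7722 * 0.0374 = 0.1037 W

0.1037 W


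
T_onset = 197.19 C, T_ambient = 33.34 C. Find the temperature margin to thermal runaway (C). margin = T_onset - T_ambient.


Safety margin = 197.19 C - 33.34 C = 163.85 C

163.85 C


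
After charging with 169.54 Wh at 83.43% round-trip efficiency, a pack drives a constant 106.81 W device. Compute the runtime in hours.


Step 1: E_discharge = eta/100 * E_charge = 83.43/100 * 169.54 = 141.45 Wh
Step 2: t = E_discharge / P = 141.45 / 106.81 = 1.324 hr

1.324 hr


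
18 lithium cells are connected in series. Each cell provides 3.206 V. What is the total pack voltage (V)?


With 18 cells in series at 3.206 V each, V_pack = 57.708 V

57.708 V


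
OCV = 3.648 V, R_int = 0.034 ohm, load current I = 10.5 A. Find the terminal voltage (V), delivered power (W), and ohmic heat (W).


Step 1: V_terminal = OCV - I*R = 3.648 - 10.5 * 0.034 = 3.291 V
Step 2: P_out = V_terminal * I = 3.291 * 10.5 = 34.56 W
Step 3: Q = I^2 * R = 10.5^2 * 0.034 = 3.749 W

V=3.291 V, P=34.56 W, Q=3.749 W


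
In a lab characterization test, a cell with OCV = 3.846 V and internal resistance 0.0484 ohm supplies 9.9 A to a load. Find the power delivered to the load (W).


Step 1: V_terminal = OCV - I*R = 3.846 - 9.9 * 0.0484 = 3.3668 V
Step 2: P_out = V_terminal * I = 3.3668 * 9.9 = 33.33 W

33.33 W


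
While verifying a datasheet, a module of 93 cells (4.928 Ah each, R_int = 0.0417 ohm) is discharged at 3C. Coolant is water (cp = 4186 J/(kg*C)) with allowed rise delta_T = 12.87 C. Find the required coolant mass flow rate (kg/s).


Step 1: I = 3 * 4.928 = 14.784 A
Step 2: Q_cell = I^2 * R = 14.784^2 * 0.0417 = 9.1142 W
Step 3: Q_total = 93 * 9.1142 = 847.62 W
Step 4: m_dot = Q_total / (cp * dT) = 847.62 / (4186 * 12.87) = 0.01573 kg/s

0.01573 kg/s


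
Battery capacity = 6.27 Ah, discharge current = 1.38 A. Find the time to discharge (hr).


Runtime = 6.27 Ah / 1.38 A = 4.543 hr

4.543 hr


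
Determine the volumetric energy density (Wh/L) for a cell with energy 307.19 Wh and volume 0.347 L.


Volumetric ED = 307.19 Wh / 0.347 L = 885.3 Wh/L

885.3 Wh/L


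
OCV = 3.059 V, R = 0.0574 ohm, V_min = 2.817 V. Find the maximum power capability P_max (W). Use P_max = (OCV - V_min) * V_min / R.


dV = OCV - V_min = 0.242 V (so I_max = dV / R)
P_max = dV * V_min / R = 0.242 * 2.817 / 0.0574 = 11.88 W

11.88 W


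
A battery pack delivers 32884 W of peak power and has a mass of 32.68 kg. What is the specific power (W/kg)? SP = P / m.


SP = P / m = 32884 / 32.68 = 1006 W/kg

1006 W/kg


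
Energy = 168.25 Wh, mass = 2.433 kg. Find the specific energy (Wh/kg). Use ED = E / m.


ED = E / m = 168.25 / 2.433 = 69.15 Wh/kg

69.15 Wh/kg


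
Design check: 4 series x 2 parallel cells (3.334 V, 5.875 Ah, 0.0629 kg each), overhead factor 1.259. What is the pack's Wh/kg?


Step 1: V_pack = 4 * 3.334 = 13.336 V
Step 2: C_pack = 2 * 5.875 = 11.75 Ah
Step 3: E_pack = V_pack * C_pack = 13.336 * 11.75 = 156.7 Wh
Step 4: m_pack = 4 * 2 * 0.0629 * 1.259 = 0.63353 kg
Step 5: ED = E_pack / m_pack = 156.7 / 0.63353 = 247.3 Wh/kg

247.3 Wh/kg


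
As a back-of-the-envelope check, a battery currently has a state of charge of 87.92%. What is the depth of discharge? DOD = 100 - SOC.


Complement of SOC: DOD = 100% - 87.92% = 12.08%

12.08%


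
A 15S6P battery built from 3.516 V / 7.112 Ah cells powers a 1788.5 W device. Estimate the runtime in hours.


Step 1: E_pack = Ns * V_cell * Np * C_cell = 15 * 3.516 * 6 * 7.112 = 2250.5 Wh
Step 2: t = E_pack / P = 2250.5 / 1788.5 = 1.258 hr

1.258 hr


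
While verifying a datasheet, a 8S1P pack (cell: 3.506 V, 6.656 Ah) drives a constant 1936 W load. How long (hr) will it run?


Step 1: E_pack = Ns * V_cell * Np * C_cell = 8 * 3.506 * 1 * 6.656 = 186.69 Wh
Step 2: t = E_pack / P = 186.69 / 1936 = 0.09643 hr

0.09643 hr


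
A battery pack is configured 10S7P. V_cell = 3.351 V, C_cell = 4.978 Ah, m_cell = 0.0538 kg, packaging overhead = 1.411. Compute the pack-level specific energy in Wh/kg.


Step 1: V_pack = 10 * 3.351 = 33.51 V
Step 2: C_pack = 7 * 4.978 = 34.846 Ah
Step 3: E_pack = V_pack * C_pack = 33.51 * 34.846 = 1167.7 Wh
Step 4: m_pack = 10 * 7 * 0.0538 * 1.411 = 5.3138 kg
Step 5: ED = E_pack / m_pack = 1167.7 / 5.3138 = 219.7 Wh/kg

219.7 Wh/kg


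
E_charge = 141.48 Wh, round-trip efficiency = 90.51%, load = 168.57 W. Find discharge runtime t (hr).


Step 1: E_discharge = eta/100 * E_charge = 90.51/100 * 141.48 = 128.05 Wh
Step 2: t = E_discharge / P = 128.05 / 168.57 = 0.7596 hr

0.7596 hr


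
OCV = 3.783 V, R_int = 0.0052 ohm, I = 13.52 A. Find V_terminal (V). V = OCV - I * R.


V = OCV - I*R = 3.783 - 13.52 * 0.0052 = 3.713 V

3.713 V


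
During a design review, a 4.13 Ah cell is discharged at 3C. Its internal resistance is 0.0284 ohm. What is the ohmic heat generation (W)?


Step 1: I = C_rate * capacity = 3 * 4.13 = 12.39 A
Step 2: Q = I^2 * R = 12.39^2 * 0.0284 = 153.51 * 0.0284 = 4.360 W

4.360 W


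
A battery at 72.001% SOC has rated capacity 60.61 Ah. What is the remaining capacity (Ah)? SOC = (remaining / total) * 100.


remaining = SOC / 100 * total = 72.001 / 100 * 60.61 = 43.64 Ah

43.64 Ah


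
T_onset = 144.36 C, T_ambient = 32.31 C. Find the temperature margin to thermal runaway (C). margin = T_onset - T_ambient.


margin = T_onset - T_ambient = 144.36 - 32.31 = 112.05 C

112.05 C


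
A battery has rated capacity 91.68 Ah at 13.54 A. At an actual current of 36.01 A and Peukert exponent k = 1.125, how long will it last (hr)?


Step 1: t_rated = C / I_rated = 91.68 / 13.54 = 6.771 hr
Step 2: ratio = 13.54 / 36.01 = 0.37601
Step 3: ratio^k = 0.37601^1.125 = 0.33274
Step 4: t = t_rated * ratio^k = 6.771 * 0.33274 = 2.253 hr

2.253 hr


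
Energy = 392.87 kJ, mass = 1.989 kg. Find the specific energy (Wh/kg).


Convert: E = 392.87 kJ = 109.13 Wh
ED = E / m = 109.13 / 1.989 = 54.87 Wh/kg

54.87 Wh/kg


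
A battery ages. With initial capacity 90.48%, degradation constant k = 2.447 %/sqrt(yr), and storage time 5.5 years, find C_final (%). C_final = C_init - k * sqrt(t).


Step 1: sqrt(5.5 yr) = 2.3452
Step 2: drop = 2.447 * 2.3452 = 5.7387
Step 3: C_final = 90.48 - 5.7387 = 84.74%

84.74%


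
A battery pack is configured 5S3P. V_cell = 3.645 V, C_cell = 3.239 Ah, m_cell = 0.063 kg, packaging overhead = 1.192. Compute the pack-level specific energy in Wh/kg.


Step 1: V_pack = 5 * 3.645 = 18.225 V
Step 2: C_pack = 3 * 3.239 = 9.717 Ah
Step 3: E_pack = V_pack * C_pack = 18.225 * 9.717 = 177.09 Wh
Step 4: m_pack = 5 * 3 * 0.063 * 1.192 = 1.1264 kg
Step 5: ED = E_pack / m_pack = 177.09 / 1.1264 = 157.2 Wh/kg

157.2 Wh/kg


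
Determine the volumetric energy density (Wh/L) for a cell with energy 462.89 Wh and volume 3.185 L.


ED = E / V = 462.89 / 3.185 = 145.3 Wh/L

145.3 Wh/L


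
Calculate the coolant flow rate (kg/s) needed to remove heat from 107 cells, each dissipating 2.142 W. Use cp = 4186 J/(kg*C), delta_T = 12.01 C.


Step 1: Total heat Q = 107 * 2.142 W = 229.19 W
Step 2: denom = cp * dT = 4186 * 12.01 = 50274
Step 3: m_dot = 229.19 / 50274 = 0.004559 kg/s

0.004559 kg/s


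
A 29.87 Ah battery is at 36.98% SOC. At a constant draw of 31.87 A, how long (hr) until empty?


Step 1: remaining = SOC/100 * C_total = 36.98/100 * 29.87 = 11.046 Ah
Step 2: t = remaining / I = 11.046 / 31.87 = 0.3466 hr

0.3466 hr


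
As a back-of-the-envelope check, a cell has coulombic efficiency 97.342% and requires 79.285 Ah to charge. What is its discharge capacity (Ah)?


Q_dis = eta/100 * Q_chg = 97.342/100 * 79.285 = 77.18 Ah

77.18 Ah


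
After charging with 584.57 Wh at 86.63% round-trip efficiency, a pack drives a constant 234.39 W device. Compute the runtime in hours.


Step 1: E_discharge = eta/100 * E_charge = 86.63/100 * 584.57 = 506.41 Wh
Step 2: t = E_discharge / P = 506.41 / 234.39 = 2.161 hr

2.161 hr


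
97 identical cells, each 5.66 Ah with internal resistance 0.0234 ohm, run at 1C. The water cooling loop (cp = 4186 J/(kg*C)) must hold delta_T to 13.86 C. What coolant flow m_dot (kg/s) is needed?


Step 1: I = 1 * 5.66 = 5.66 A
Step 2: Q_cell = I^2 * R = 5.66^2 * 0.0234 = 0.74963 W
Step 3: Q_total = 97 * 0.74963 = 72.714 W
Step 4: m_dot = Q_total / (cp * dT) = 72.714 / (4186 * 13.86) = 0.001253 kg/s

0.001253 kg/s


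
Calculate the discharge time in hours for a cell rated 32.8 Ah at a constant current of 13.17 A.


t = capacity / current = 32.8 / 13.17 = 2.491 hr

2.491 hr


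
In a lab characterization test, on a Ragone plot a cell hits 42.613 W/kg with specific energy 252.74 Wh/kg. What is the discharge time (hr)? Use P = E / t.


t = E / P = 252.74 / 42.613 = 5.931 hr

5.931 hr


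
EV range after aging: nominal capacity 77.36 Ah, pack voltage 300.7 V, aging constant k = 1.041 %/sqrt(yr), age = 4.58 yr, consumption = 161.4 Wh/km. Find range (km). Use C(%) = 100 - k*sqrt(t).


Step 1: capacity retention = 100 - 1.041 * sqrt(4.58) = 100 - 1.041 * 2.1401 = 97.772%
Step 2: C_now = 77.36 * 97.772/100 = 75.636 Ah
Step 3: E_pack = V * C_now = 300.7 * 75.636 = 22744 Wh
Step 4: range = E_pack / consumption = 22744 / 161.4 = 140.9 km

140.9 km


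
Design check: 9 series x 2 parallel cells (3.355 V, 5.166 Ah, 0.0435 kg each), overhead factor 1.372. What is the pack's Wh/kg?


Step 1: V_pack = 9 * 3.355 = 30.195 V
Step 2: C_pack = 2 * 5.166 = 10.332 Ah
Step 3: E_pack = V_pack * C_pack = 30.195 * 10.332 = 311.97 Wh
Step 4: m_pack = 9 * 2 * 0.0435 * 1.372 = 1.0743 kg
Step 5: ED = E_pack / m_pack = 311.97 / 1.0743 = 290.4 Wh/kg

290.4 Wh/kg


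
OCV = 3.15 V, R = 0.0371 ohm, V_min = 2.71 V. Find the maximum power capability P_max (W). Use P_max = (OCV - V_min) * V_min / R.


dV = OCV - V_min = 0.44 V (so I_max = dV / R)
P_max = dV * V_min / R = 0.44 * 2.71 / 0.0371 = 32.14 W

32.14 W
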